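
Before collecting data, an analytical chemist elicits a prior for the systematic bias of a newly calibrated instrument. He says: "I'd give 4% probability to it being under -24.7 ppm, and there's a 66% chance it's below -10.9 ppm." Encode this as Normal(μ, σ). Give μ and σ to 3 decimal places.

μ = -13.531, σ = 6.380

For Normal(μ,σ), the p-quantile is μ + z_p·σ. Here z_{0.04} = -1.751, z_{0.66} = 0.4125.
So -24.7 = μ − 1.751σ and -10.9 = μ + 0.4125σ.
Subtracting: σ = (-10.9 − -24.7)/(0.4125 − (-1.751)) = 6.380.
Then μ = -24.7 − (-1.751)·6.380 = -13.531.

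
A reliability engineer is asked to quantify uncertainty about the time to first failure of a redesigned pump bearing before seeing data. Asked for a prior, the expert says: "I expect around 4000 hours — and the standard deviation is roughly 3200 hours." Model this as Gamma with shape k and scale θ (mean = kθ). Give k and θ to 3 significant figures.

For Gamma(k, scale θ): mean = kθ, variance = kθ², so CV = 1/√k.
CV = SD/mean = 3200/4000 = 0.8, hence k = 1/CV² = 1.56.
Then θ = mean/k = 4000/1.56 = 2560.

k ≈ 1.56, θ ≈ 2560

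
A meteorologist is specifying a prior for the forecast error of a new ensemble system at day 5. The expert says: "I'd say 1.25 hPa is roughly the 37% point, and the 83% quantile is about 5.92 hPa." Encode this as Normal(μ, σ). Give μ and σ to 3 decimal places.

μ = 2.455, σ = 3.631

The p-quantile of Normal(μ,σ) is μ + z_p·σ, with z_{0.37} = -0.3319 and z_{0.83} = 0.9542.
Eliminate σ: μ = (z₂·x₁ − z₁·x₂)/(z₂ − z₁) = (0.9542·1.25 − (-0.3319)·5.92)/1.286 = 2.455.
Then σ = (x₂ − x₁)/(z₂ − z₁) = (5.92 − 1.25)/1.286 = 3.631.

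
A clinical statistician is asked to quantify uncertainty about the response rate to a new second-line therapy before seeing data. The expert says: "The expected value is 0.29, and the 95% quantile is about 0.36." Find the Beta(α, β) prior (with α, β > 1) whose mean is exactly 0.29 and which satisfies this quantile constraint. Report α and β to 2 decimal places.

α ≈ 34.64, β ≈ 84.80

With mean 0.29 fixed, write α = 0.29s, β = 0.71s where s = α+β.
Need P(θ < 0.36) = 0.95 under Beta(0.29s, 0.71s). Normal approximation: (q−m)/√(m(1−m)/s) ≈ z_{0.95} = 1.64, so s ≈ 0.29·0.71·(1.64)²/(0.36−0.29)² = 113.7.
At s = 113.7: P(θ<0.36) ≈ 0.946. Adjusting to match 0.95 gives s ≈ 119.43.
So α = 0.29·119.43 ≈ 34.64, β = 0.71·119.43 ≈ 84.80.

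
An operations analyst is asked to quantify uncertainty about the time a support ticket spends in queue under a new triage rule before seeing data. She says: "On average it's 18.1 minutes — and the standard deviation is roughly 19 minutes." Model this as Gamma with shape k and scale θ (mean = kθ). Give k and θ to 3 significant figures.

k ≈ 0.908, θ ≈ 19.9

For Gamma(k, scale θ): mean = kθ, variance = kθ², so CV = 1/√k.
CV = SD/mean = 19/18.1 = 1.05, hence k = 1/CV² = 0.908.
Then θ = mean/k = 18.1/0.908 = 19.9.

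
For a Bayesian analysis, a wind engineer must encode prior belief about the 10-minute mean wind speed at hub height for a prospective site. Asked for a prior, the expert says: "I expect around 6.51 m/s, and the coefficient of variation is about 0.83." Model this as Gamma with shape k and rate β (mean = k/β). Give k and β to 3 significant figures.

For Gamma(k, rate β): mean = k/β, variance = k/β², so CV = 1/√k.
CV = 0.83, hence k = 1/CV² = 1.45.
Then β = k/mean = 1.45/6.51 = 0.223.

k ≈ 1.45, β ≈ 0.223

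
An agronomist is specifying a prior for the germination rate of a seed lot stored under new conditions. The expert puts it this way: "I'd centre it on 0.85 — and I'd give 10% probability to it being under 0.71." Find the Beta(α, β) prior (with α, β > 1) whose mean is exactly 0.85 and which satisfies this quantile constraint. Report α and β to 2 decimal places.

α ≈ 9.87, β ≈ 1.74

With mean 0.85 fixed, write α = 0.85s, β = 0.15s where s = α+β.
Need P(θ < 0.71) = 0.1 under Beta(0.85s, 0.15s). Normal approximation: (q−m)/√(m(1−m)/s) ≈ z_{0.1} = -1.28, so s ≈ 0.85·0.15·(-1.28)²/(0.71−0.85)² = 10.7.
At s = 10.7: P(θ<0.71) ≈ 0.107. Adjusting to match 0.1 gives s ≈ 11.61.
So α = 0.85·11.61 ≈ 9.87, β = 0.15·11.61 ≈ 1.74.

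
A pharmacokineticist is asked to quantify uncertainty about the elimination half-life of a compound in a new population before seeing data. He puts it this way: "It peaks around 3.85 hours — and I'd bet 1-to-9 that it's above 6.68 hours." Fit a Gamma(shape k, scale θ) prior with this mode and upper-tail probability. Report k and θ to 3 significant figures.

Gamma(k,θ) with k>1 has mode (k−1)θ, so θ = 3.85/(k−1).
Need P(X < 6.68) = 0.9 with θ tied to k this way. Start at k = 2, θ = 3.85: P(X<6.68) ≈ 0.518.
Too low — raise k to concentrate. Iterating converges to k ≈ 7.25.
Then θ = 3.85/(7.25−1) ≈ 0.616.

k ≈ 7.25, θ ≈ 0.616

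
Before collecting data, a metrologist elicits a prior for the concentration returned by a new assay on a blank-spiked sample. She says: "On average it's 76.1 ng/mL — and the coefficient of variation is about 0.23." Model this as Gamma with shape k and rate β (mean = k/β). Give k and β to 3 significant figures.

For Gamma(k, rate β): mean = k/β, variance = k/β², so CV = 1/√k.
CV = 0.23, hence k = 1/CV² = 18.9.
Then β = k/mean = 18.9/76.1 = 0.248.

k ≈ 18.9, β ≈ 0.248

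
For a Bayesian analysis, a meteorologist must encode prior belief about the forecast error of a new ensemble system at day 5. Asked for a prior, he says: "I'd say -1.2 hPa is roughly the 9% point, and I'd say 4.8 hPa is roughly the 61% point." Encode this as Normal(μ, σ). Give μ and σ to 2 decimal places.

μ = 3.77, σ = 3.70

For Normal(μ,σ), the p-quantile is μ + z_p·σ. Here z_{0.09} = -1.341, z_{0.61} = 0.2793.
So -1.2 = μ − 1.341σ and 4.8 = μ + 0.2793σ.
Subtracting: σ = (4.8 − -1.2)/(0.2793 − (-1.341)) = 3.70.
Then μ = -1.2 − (-1.341)·3.70 = 3.77.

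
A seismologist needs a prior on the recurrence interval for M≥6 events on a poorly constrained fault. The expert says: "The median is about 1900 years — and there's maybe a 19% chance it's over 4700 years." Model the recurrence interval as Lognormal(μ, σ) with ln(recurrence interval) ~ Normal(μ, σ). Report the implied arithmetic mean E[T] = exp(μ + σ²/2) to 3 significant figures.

If T ~ Lognormal(μ,σ) then ln T ~ Normal(μ,σ), so the p-quantile of ln T is μ + z_p·σ.
ln(1900) = 7.55 and ln(4700) = 8.455; z_{0.5} = 0, z_{0.81} = 0.8779.
σ = (8.455 − 7.55)/(0.8779 − (0)) = 1.032.
μ = 7.55 − (0)·1.032 = 7.550.
E[T] = exp(μ + σ²/2) = exp(7.550 + 0.5322) = 3240 years.

E[T] ≈ 3240 years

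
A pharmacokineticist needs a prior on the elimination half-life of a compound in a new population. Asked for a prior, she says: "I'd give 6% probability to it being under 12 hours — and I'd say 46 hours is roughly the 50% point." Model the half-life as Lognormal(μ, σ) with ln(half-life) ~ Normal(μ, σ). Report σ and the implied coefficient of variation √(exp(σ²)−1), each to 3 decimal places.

If T ~ Lognormal(μ,σ) then ln T ~ Normal(μ,σ), so the p-quantile of ln T is μ + z_p·σ.
ln(12) = 2.485 and ln(46) = 3.829; z_{0.06} = -1.555, z_{0.5} = 0.
σ = (3.829 − 2.485)/(0 − (-1.555)) = 0.864.
μ = 2.485 − (-1.555)·0.864 = 3.829.
CV = √(exp(σ²)−1) = √(exp(0.7470)−1) = 1.054.

σ ≈ 0.864, CV ≈ 1.054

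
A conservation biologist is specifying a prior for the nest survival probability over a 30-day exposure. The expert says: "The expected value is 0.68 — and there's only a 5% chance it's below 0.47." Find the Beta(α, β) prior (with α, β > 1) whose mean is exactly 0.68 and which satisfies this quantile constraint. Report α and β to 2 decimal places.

With mean 0.68 fixed, write α = 0.68s, β = 0.32s where s = α+β.
Need P(θ < 0.47) = 0.05 under Beta(0.68s, 0.32s). Normal approximation: (q−m)/√(m(1−m)/s) ≈ z_{0.05} = -1.64, so s ≈ 0.68·0.32·(-1.64)²/(0.47−0.68)² = 13.3.
At s = 13.3: P(θ<0.47) ≈ 0.056. Adjusting to match 0.05 gives s ≈ 14.37.
So α = 0.68·14.37 ≈ 9.77, β = 0.32·14.37 ≈ 4.60.

α ≈ 9.77, β ≈ 4.60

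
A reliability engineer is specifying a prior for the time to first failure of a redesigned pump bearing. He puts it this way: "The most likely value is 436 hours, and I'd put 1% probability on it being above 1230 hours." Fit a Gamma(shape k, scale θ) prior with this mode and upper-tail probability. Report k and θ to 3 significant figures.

k ≈ 5.25, θ ≈ 103

Gamma(k,θ) with k>1 has mode (k−1)θ, so θ = 436/(k−1).
Need P(X < 1230) = 0.99 with θ tied to k this way. Start at k = 2, θ = 436: P(X<1230) ≈ 0.772.
Too low — raise k to concentrate. Iterating converges to k ≈ 5.25.
Then θ = 436/(5.25−1) ≈ 103.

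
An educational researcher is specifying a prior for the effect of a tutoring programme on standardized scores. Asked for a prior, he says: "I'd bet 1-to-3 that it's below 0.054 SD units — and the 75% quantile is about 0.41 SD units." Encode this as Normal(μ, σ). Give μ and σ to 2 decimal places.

μ = 0.23, σ = 0.26

The p-quantile of Normal(μ,σ) is μ + z_p·σ, with z_{0.25} = -0.6745 and z_{0.75} = 0.6745.
Eliminate σ: μ = (z₂·x₁ − z₁·x₂)/(z₂ − z₁) = (0.6745·0.054 − (-0.6745)·0.41)/1.349 = 0.23.
Then σ = (x₂ − x₁)/(z₂ − z₁) = (0.41 − 0.054)/1.349 = 0.26.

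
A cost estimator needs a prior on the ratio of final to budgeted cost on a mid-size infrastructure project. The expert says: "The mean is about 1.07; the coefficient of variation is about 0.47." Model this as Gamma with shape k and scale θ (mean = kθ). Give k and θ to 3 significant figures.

k ≈ 4.53, θ ≈ 0.236

For Gamma(k, scale θ): mean = kθ, variance = kθ², so CV = 1/√k.
CV = 0.47, hence k = 1/CV² = 4.53.
Then θ = mean/k = 1.07/4.53 = 0.236.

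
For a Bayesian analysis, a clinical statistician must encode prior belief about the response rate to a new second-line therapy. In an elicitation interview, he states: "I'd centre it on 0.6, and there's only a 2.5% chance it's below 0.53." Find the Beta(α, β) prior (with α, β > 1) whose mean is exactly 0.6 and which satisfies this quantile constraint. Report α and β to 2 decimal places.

With mean 0.6 fixed, write α = 0.6s, β = 0.4s where s = α+β.
Need P(θ < 0.53) = 0.025 under Beta(0.6s, 0.4s). Normal approximation: (q−m)/√(m(1−m)/s) ≈ z_{0.025} = -1.96, so s ≈ 0.6·0.4·(-1.96)²/(0.53−0.6)² = 188.2.
At s = 188.2: P(θ<0.53) ≈ 0.026. Adjusting to match 0.025 gives s ≈ 192.11.
So α = 0.6·192.11 ≈ 115.27, β = 0.4·192.11 ≈ 76.84.

α ≈ 115.27, β ≈ 76.84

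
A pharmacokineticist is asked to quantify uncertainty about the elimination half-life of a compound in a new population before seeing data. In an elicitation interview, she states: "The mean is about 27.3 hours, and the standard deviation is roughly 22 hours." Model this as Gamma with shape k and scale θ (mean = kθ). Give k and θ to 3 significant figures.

For Gamma(k, scale θ): mean = kθ, variance = kθ², so CV = 1/√k.
CV = SD/mean = 22/27.3 = 0.8059, hence k = 1/CV² = 1.54.
Then θ = mean/k = 27.3/1.54 = 17.7.

k ≈ 1.54, θ ≈ 17.7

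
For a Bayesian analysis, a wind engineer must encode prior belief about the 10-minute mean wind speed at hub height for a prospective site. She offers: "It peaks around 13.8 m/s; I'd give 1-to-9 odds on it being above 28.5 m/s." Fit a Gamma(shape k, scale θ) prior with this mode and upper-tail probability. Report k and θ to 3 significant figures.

Gamma(k,θ) with k>1 has mode (k−1)θ, so θ = 13.8/(k−1).
Need P(X < 28.5) = 0.9 with θ tied to k this way. Start at k = 2, θ = 13.8: P(X<28.5) ≈ 0.611.
Too low — raise k to concentrate. Iterating converges to k ≈ 4.65.
Then θ = 13.8/(4.65−1) ≈ 3.78.

k ≈ 4.65, θ ≈ 3.78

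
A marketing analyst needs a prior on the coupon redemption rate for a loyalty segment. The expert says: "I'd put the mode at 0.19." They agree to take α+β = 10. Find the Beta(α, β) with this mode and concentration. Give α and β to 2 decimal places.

α = 2.52, β = 7.48

For α,β > 1 the Beta mode is (α−1)/(α+β−2). With α+β = 10, the mode is (α−1)/8.
Set (α−1)/8 = 0.19 → α = 1 + 0.19·8 = 2.52.
β = 10 − α = 7.48.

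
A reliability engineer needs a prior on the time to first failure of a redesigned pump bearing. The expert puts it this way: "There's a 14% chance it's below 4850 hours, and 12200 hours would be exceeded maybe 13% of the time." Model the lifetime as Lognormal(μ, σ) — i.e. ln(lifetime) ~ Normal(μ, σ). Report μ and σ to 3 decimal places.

If T ~ Lognormal(μ,σ) then ln T ~ Normal(μ,σ), so the p-quantile of ln T is μ + z_p·σ.
ln(4850) = 8.487 and ln(12200) = 9.409; z_{0.14} = -1.08, z_{0.87} = 1.126.
σ = (9.409 − 8.487)/(1.126 − (-1.08)) = 0.418.
μ = 8.487 − (-1.08)·0.418 = 8.938.

μ ≈ 8.938, σ ≈ 0.418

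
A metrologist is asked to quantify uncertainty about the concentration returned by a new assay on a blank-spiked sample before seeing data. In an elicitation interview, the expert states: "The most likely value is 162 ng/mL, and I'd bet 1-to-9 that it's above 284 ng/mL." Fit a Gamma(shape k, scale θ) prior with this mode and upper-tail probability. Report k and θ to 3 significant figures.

Gamma(k,θ) with k>1 has mode (k−1)θ, so θ = 162/(k−1).
Need P(X < 284) = 0.9 with θ tied to k this way. Start at k = 2, θ = 162: P(X<284) ≈ 0.523.
Too low — raise k to concentrate. Iterating converges to k ≈ 7.03.
Then θ = 162/(7.03−1) ≈ 26.9.

k ≈ 7.03, θ ≈ 26.9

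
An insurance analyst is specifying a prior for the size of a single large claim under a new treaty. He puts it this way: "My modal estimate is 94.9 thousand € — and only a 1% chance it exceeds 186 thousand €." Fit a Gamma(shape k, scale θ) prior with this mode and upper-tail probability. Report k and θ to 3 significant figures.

k ≈ 11.9, θ ≈ 8.72

Gamma(k,θ) with k>1 has mode (k−1)θ, so θ = 94.9/(k−1).
Need P(X < 186) = 0.99 with θ tied to k this way. Start at k = 2, θ = 94.9: P(X<186) ≈ 0.583.
Too low — raise k to concentrate. Iterating converges to k ≈ 11.9.
Then θ = 94.9/(11.9−1) ≈ 8.72.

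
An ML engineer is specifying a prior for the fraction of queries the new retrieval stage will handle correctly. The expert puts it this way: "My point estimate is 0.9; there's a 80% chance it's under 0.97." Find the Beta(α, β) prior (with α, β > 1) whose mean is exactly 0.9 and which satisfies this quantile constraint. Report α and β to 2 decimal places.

α ≈ 10.94, β ≈ 1.22

With mean 0.9 fixed, write α = 0.9s, β = 0.1s where s = α+β.
Need P(θ < 0.97) = 0.8 under Beta(0.9s, 0.1s). Normal approximation: (q−m)/√(m(1−m)/s) ≈ z_{0.8} = 0.842, so s ≈ 0.9·0.1·(0.842)²/(0.97−0.9)² = 13.0.
At s = 13.0: P(θ<0.97) ≈ 0.813. Adjusting to match 0.8 gives s ≈ 12.15.
So α = 0.9·12.15 ≈ 10.94, β = 0.1·12.15 ≈ 1.22.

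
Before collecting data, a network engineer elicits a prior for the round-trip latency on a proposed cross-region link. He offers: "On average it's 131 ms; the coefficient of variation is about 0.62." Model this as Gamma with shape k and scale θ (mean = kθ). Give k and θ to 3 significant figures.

For Gamma(k, scale θ): mean = kθ, variance = kθ², so CV = 1/√k.
CV = 0.62, hence k = 1/CV² = 2.6.
Then θ = mean/k = 131/2.6 = 50.4.

k ≈ 2.6, θ ≈ 50.4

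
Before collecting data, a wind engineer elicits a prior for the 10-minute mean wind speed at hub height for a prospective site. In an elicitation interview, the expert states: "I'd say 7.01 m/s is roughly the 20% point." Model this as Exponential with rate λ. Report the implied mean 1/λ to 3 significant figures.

P(T < 7.01) = 1 − e^(−λ·7.01) = 0.2, so λ = −ln(1−0.2)/7.01 = −ln(0.8)/7.01 = 0.0318.
Mean = 1/λ = 31.4 m/s.

mean ≈ 31.4 m/s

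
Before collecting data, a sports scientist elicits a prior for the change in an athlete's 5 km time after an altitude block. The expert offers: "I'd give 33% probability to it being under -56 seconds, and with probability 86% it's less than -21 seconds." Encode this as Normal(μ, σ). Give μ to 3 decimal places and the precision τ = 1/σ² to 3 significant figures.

The p-quantile of Normal(μ,σ) is μ + z_p·σ, with z_{0.33} = -0.4399 and z_{0.86} = 1.08.
Eliminate σ: μ = (z₂·x₁ − z₁·x₂)/(z₂ − z₁) = (1.08·-56 − (-0.4399)·-21)/1.52 = -45.872.
Then σ = (x₂ − x₁)/(z₂ − z₁) = (-21 − -56)/1.52 = 23.023.
Precision τ = 1/σ² = 1/23.02² = 0.00189.

μ = -45.872, τ = 0.00189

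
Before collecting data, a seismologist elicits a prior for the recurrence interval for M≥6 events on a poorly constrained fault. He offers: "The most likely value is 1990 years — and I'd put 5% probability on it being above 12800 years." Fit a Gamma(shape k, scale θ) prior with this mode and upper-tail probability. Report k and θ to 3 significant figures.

k ≈ 1.65, θ ≈ 3080

Gamma(k,θ) with k>1 has mode (k−1)θ, so θ = 1990/(k−1).
Need P(X < 12800) = 0.95 with θ tied to k this way. Start at k = 2, θ = 1990: P(X<12800) ≈ 0.988.
Too high — lower k to spread out. Iterating converges to k ≈ 1.65.
Then θ = 1990/(1.65−1) ≈ 3080.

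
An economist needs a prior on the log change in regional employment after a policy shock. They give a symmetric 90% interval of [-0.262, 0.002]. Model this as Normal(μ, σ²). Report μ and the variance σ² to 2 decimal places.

μ = -0.13, σ² = 0.01

A symmetric 90% interval runs μ ± z·σ with z = 1.645.
Half-width = 0.132, so σ = 0.132/1.645 = 0.080 and σ² = 0.01.
μ is the interval midpoint, -0.13.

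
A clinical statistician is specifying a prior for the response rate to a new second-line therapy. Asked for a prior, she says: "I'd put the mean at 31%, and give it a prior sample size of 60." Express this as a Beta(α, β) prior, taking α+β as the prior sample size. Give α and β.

Under the effective-sample-size interpretation, Beta(α, β) has prior mean α/(α+β) and prior sample size α+β.
So α+β = 60 and α/(α+β) = 0.31, giving α = 0.31·60 = 18.6 and β = 60 − 18.6 = 41.4.

α = 18.6, β = 41.4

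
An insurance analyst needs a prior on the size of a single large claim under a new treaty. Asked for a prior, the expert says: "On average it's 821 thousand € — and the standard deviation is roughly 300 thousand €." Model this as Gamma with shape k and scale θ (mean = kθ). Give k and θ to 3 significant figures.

For Gamma(k, scale θ): mean = kθ, variance = kθ², so CV = 1/√k.
CV = SD/mean = 300/821 = 0.3654, hence k = 1/CV² = 7.49.
Then θ = mean/k = 821/7.49 = 110.

k ≈ 7.49, θ ≈ 110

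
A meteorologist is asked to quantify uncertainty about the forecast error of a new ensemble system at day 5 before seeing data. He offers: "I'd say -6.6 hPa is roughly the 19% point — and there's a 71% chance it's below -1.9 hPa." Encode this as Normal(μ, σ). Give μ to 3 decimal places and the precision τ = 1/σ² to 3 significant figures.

The p-quantile of Normal(μ,σ) is μ + z_p·σ, with z_{0.19} = -0.8779 and z_{0.71} = 0.5534.
Eliminate σ: μ = (z₂·x₁ − z₁·x₂)/(z₂ − z₁) = (0.5534·-6.6 − (-0.8779)·-1.9)/1.431 = -3.717.
Then σ = (x₂ − x₁)/(z₂ − z₁) = (-1.9 − -6.6)/1.431 = 3.284.
Precision τ = 1/σ² = 1/3.284² = 0.0927.

μ = -3.717, τ = 0.0927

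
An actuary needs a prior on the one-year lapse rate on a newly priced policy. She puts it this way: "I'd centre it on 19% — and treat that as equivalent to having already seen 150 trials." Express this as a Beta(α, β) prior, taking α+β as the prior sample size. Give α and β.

Under the effective-sample-size interpretation, Beta(α, β) has prior mean α/(α+β) and prior sample size α+β.
So α+β = 150 and α/(α+β) = 0.19, giving α = 0.19·150 = 28.5 and β = 150 − 28.5 = 121.5.

α = 28.5, β = 121.5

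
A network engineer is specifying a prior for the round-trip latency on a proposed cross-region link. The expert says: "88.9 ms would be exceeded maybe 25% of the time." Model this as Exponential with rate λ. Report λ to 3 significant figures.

P(T > 88.9) = e^(−λ·88.9) = 0.25, so λ = −ln(0.25)/88.9 = 0.0156.

λ ≈ 0.0156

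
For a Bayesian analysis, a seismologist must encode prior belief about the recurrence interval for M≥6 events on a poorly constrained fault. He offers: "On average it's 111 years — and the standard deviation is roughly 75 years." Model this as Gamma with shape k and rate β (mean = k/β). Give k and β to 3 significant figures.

k ≈ 2.19, β ≈ 0.0197

For Gamma(k, rate β): mean = k/β, variance = k/β², so CV = 1/√k.
CV = SD/mean = 75/111 = 0.6757, hence k = 1/CV² = 2.19.
Then β = k/mean = 2.19/111 = 0.0197.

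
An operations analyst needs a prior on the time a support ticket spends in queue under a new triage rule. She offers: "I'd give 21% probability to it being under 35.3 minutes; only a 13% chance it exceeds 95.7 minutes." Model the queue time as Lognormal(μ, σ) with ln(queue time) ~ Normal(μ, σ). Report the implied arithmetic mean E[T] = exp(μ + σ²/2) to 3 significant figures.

E[T] ≈ 61.1 minutes

If T ~ Lognormal(μ,σ) then ln T ~ Normal(μ,σ), so the p-quantile of ln T is μ + z_p·σ.
ln(35.3) = 3.564 and ln(95.7) = 4.561; z_{0.21} = -0.8064, z_{0.87} = 1.126.
σ = (4.561 − 3.564)/(1.126 − (-0.8064)) = 0.516.
μ = 3.564 − (-0.8064)·0.516 = 3.980.
E[T] = exp(μ + σ²/2) = exp(3.980 + 0.1331) = 61.1 minutes.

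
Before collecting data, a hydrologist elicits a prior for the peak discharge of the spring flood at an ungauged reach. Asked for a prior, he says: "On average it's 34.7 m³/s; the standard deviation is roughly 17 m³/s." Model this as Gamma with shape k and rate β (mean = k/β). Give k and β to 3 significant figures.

For Gamma(k, rate β): mean = k/β, variance = k/β², so CV = 1/√k.
CV = SD/mean = 17/34.7 = 0.4899, hence k = 1/CV² = 4.17.
Then β = k/mean = 4.17/34.7 = 0.12.

k ≈ 4.17, β ≈ 0.12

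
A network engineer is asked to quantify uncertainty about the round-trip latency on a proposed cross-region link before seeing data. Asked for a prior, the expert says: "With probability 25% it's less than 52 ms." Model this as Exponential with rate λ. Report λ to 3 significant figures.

λ ≈ 0.00553

P(T < 52.0) = 1 − e^(−λ·52.0) = 0.25, so λ = −ln(1−0.25)/52.0 = −ln(0.75)/52.0 = 0.00553.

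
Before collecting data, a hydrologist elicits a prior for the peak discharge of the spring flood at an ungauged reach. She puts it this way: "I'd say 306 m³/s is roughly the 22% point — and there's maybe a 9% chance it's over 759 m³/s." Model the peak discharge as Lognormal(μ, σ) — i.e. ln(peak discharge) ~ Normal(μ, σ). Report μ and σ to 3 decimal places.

If T ~ Lognormal(μ,σ) then ln T ~ Normal(μ,σ), so the p-quantile of ln T is μ + z_p·σ.
ln(306) = 5.724 and ln(759) = 6.632; z_{0.22} = -0.7722, z_{0.91} = 1.341.
σ = (6.632 − 5.724)/(1.341 − (-0.7722)) = 0.430.
μ = 5.724 − (-0.7722)·0.430 = 6.056.

μ ≈ 6.056, σ ≈ 0.430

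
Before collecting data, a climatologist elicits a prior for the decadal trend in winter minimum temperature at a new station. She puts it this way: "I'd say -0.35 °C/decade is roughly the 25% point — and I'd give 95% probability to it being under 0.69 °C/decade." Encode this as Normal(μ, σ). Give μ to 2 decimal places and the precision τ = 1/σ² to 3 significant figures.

The p-quantile of Normal(μ,σ) is μ + z_p·σ, with z_{0.25} = -0.6745 and z_{0.95} = 1.645.
Eliminate σ: μ = (z₂·x₁ − z₁·x₂)/(z₂ − z₁) = (1.645·-0.35 − (-0.6745)·0.69)/2.319 = -0.05.
Then σ = (x₂ − x₁)/(z₂ − z₁) = (0.69 − -0.35)/2.319 = 0.45.
Precision τ = 1/σ² = 1/0.4484² = 4.97.

μ = -0.05, τ = 4.97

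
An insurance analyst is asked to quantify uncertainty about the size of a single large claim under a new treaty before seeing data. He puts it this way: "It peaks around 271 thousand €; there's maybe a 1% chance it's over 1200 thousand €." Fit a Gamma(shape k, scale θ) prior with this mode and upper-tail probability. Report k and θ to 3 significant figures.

k ≈ 2.83, θ ≈ 148

Gamma(k,θ) with k>1 has mode (k−1)θ, so θ = 271/(k−1).
Need P(X < 1200) = 0.99 with θ tied to k this way. Start at k = 2, θ = 271: P(X<1200) ≈ 0.935.
Too low — raise k to concentrate. Iterating converges to k ≈ 2.83.
Then θ = 271/(2.83−1) ≈ 148.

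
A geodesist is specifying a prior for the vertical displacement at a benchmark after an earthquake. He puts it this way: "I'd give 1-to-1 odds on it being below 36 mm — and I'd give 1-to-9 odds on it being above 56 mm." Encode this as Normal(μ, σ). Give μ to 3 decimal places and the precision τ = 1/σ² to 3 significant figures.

For Normal(μ,σ), the p-quantile is μ + z_p·σ. Here z_{0.5} = 0, z_{0.9} = 1.282.
So 36 = μ + 0σ and 56 = μ + 1.282σ.
Subtracting: σ = (56 − 36)/(1.282 − (0)) = 15.606.
Then μ = 36 − (0)·15.606 = 36.000.
Precision τ = 1/σ² = 1/15.61² = 0.00411.

μ = 36.000, τ = 0.00411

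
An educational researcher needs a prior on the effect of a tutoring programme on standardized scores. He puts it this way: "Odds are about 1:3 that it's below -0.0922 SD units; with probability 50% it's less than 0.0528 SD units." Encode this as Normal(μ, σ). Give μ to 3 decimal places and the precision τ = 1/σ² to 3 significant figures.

μ = 0.053, τ = 21.6

The p-quantile of Normal(μ,σ) is μ + z_p·σ, with z_{0.25} = -0.6745 and z_{0.5} = 0.
Eliminate σ: μ = (z₂·x₁ − z₁·x₂)/(z₂ − z₁) = (0·-0.0922 − (-0.6745)·0.0528)/0.6745 = 0.053.
Then σ = (x₂ − x₁)/(z₂ − z₁) = (0.0528 − -0.0922)/0.6745 = 0.215.
Precision τ = 1/σ² = 1/0.215² = 21.6.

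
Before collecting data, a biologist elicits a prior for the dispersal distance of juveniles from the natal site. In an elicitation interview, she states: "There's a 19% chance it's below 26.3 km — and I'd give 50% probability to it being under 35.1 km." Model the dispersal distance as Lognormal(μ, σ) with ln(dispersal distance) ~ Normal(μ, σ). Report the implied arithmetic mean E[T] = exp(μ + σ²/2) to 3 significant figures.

E[T] ≈ 37 km

If T ~ Lognormal(μ,σ) then ln T ~ Normal(μ,σ), so the p-quantile of ln T is μ + z_p·σ.
ln(26.3) = 3.27 and ln(35.1) = 3.558; z_{0.19} = -0.8779, z_{0.5} = 0.
σ = (3.558 − 3.27)/(0 − (-0.8779)) = 0.329.
μ = 3.27 − (-0.8779)·0.329 = 3.558.
E[T] = exp(μ + σ²/2) = exp(3.558 + 0.0540) = 37 km.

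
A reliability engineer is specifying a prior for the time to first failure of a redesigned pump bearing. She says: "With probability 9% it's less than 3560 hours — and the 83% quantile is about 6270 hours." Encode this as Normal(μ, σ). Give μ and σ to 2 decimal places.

μ = 5143.26, σ = 1180.87

For Normal(μ,σ), the p-quantile is μ + z_p·σ. Here z_{0.09} = -1.341, z_{0.83} = 0.9542.
So 3560 = μ − 1.341σ and 6270 = μ + 0.9542σ.
Subtracting: σ = (6270 − 3560)/(0.9542 − (-1.341)) = 1180.87.
Then μ = 3560 − (-1.341)·1180.87 = 5143.26.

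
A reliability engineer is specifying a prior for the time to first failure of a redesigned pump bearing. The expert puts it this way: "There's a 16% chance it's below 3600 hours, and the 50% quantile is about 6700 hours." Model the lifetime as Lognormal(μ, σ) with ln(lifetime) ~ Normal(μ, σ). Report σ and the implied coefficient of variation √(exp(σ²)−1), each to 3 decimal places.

If T ~ Lognormal(μ,σ) then ln T ~ Normal(μ,σ), so the p-quantile of ln T is μ + z_p·σ.
ln(3600) = 8.189 and ln(6700) = 8.81; z_{0.16} = -0.9945, z_{0.5} = 0.
σ = (8.81 − 8.189)/(0 − (-0.9945)) = 0.625.
μ = 8.189 − (-0.9945)·0.625 = 8.810.
CV = √(exp(σ²)−1) = √(exp(0.3902)−1) = 0.691.

σ ≈ 0.625, CV ≈ 0.691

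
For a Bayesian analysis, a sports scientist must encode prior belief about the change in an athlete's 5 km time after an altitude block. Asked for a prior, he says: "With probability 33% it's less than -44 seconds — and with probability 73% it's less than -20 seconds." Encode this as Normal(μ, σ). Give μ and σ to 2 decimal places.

For Normal(μ,σ), the p-quantile is μ + z_p·σ. Here z_{0.33} = -0.4399, z_{0.73} = 0.6128.
So -44 = μ − 0.4399σ and -20 = μ + 0.6128σ.
Subtracting: σ = (-20 − -44)/(0.6128 − (-0.4399)) = 22.80.
Then μ = -44 − (-0.4399)·22.80 = -33.97.

μ = -33.97, σ = 22.80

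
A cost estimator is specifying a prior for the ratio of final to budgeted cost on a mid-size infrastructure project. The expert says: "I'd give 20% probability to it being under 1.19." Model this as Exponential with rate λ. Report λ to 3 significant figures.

P(T < 1.19) = 1 − e^(−λ·1.19) = 0.2, so λ = −ln(1−0.2)/1.19 = −ln(0.8)/1.19 = 0.188.

λ ≈ 0.188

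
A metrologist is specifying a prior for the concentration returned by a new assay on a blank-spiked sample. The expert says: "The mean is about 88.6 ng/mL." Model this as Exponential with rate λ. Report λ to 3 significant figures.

Exponential mean = 1/λ, so λ = 1/88.6 = 0.0113.

λ ≈ 0.0113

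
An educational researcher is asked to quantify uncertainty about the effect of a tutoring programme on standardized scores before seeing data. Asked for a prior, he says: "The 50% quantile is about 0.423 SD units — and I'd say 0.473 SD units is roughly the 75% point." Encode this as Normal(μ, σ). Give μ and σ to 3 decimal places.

For Normal(μ,σ), the p-quantile is μ + z_p·σ. Here z_{0.5} = 0, z_{0.75} = 0.6745.
So 0.423 = μ + 0σ and 0.473 = μ + 0.6745σ.
Subtracting: σ = (0.473 − 0.423)/(0.6745 − (0)) = 0.074.
Then μ = 0.423 − (0)·0.074 = 0.423.

μ = 0.423, σ = 0.074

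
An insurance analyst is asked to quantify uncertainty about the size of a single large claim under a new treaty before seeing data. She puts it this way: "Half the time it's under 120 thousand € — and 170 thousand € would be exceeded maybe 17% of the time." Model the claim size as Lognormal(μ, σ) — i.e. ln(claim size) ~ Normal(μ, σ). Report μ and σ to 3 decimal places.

If T ~ Lognormal(μ,σ) then ln T ~ Normal(μ,σ), so the p-quantile of ln T is μ + z_p·σ.
ln(120) = 4.787 and ln(170) = 5.136; z_{0.5} = 0, z_{0.83} = 0.9542.
σ = (5.136 − 4.787)/(0.9542 − (0)) = 0.365.
μ = 4.787 − (0)·0.365 = 4.787.

μ ≈ 4.787, σ ≈ 0.365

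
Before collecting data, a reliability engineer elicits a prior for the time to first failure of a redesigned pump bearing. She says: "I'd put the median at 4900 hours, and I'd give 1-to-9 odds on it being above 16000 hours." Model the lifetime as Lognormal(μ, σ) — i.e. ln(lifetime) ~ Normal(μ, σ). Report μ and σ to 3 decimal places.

If T ~ Lognormal(μ,σ) then ln T ~ Normal(μ,σ), so the p-quantile of ln T is μ + z_p·σ.
ln(4900) = 8.497 and ln(16000) = 9.68; z_{0.5} = 0, z_{0.9} = 1.282.
σ = (9.68 − 8.497)/(1.282 − (0)) = 0.923.
μ = 8.497 − (0)·0.923 = 8.497.

μ ≈ 8.497, σ ≈ 0.923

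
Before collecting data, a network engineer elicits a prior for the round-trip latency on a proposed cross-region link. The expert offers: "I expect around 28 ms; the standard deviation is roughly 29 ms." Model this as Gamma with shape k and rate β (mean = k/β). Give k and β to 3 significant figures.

For Gamma(k, rate β): mean = k/β, variance = k/β², so CV = 1/√k.
CV = SD/mean = 29/28 = 1.036, hence k = 1/CV² = 0.932.
Then β = k/mean = 0.932/28 = 0.0333.

k ≈ 0.932, β ≈ 0.0333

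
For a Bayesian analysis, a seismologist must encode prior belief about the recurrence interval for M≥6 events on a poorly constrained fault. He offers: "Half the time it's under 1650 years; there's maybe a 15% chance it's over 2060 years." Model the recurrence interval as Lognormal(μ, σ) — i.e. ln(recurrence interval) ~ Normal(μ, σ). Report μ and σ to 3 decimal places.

μ ≈ 7.409, σ ≈ 0.214

If T ~ Lognormal(μ,σ) then ln T ~ Normal(μ,σ), so the p-quantile of ln T is μ + z_p·σ.
ln(1650) = 7.409 and ln(2060) = 7.63; z_{0.5} = 0, z_{0.85} = 1.036.
σ = (7.63 − 7.409)/(1.036 − (0)) = 0.214.
μ = 7.409 − (0)·0.214 = 7.409.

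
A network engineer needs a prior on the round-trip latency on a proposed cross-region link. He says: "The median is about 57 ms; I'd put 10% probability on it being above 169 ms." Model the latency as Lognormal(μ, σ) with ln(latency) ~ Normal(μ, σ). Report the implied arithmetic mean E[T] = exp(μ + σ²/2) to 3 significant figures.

E[T] ≈ 81.7 ms

If T ~ Lognormal(μ,σ) then ln T ~ Normal(μ,σ), so the p-quantile of ln T is μ + z_p·σ.
ln(57) = 4.043 and ln(169) = 5.13; z_{0.5} = 0, z_{0.9} = 1.282.
σ = (5.13 − 4.043)/(1.282 − (0)) = 0.848.
μ = 4.043 − (0)·0.848 = 4.043.
E[T] = exp(μ + σ²/2) = exp(4.043 + 0.3596) = 81.7 ms.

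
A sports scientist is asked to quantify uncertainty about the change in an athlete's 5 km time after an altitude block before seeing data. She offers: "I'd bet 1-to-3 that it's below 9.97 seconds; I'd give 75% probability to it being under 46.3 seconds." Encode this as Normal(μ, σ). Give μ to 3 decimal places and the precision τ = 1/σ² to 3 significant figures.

For Normal(μ,σ), the p-quantile is μ + z_p·σ. Here z_{0.25} = -0.6745, z_{0.75} = 0.6745.
So 9.97 = μ − 0.6745σ and 46.3 = μ + 0.6745σ.
Subtracting: σ = (46.3 − 9.97)/(0.6745 − (-0.6745)) = 26.931.
Then μ = 9.97 − (-0.6745)·26.931 = 28.135.
Precision τ = 1/σ² = 1/26.93² = 0.00138.

μ = 28.135, τ = 0.00138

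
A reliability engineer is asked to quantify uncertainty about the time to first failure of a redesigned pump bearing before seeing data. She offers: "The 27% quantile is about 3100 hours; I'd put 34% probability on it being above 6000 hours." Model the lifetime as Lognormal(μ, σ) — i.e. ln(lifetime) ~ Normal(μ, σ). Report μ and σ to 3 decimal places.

If T ~ Lognormal(μ,σ) then ln T ~ Normal(μ,σ), so the p-quantile of ln T is μ + z_p·σ.
ln(3100) = 8.039 and ln(6000) = 8.7; z_{0.27} = -0.6128, z_{0.66} = 0.4125.
σ = (8.7 − 8.039)/(0.4125 − (-0.6128)) = 0.644.
μ = 8.039 − (-0.6128)·0.644 = 8.434.

μ ≈ 8.434, σ ≈ 0.644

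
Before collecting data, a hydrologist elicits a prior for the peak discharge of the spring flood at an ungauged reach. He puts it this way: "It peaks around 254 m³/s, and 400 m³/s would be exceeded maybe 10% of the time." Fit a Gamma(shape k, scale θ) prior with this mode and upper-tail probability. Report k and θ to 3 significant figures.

k ≈ 10.1, θ ≈ 27.9

Gamma(k,θ) with k>1 has mode (k−1)θ, so θ = 254/(k−1).
Need P(X < 400) = 0.9 with θ tied to k this way. Start at k = 2, θ = 254: P(X<400) ≈ 0.467.
Too low — raise k to concentrate. Iterating converges to k ≈ 10.1.
Then θ = 254/(10.1−1) ≈ 27.9.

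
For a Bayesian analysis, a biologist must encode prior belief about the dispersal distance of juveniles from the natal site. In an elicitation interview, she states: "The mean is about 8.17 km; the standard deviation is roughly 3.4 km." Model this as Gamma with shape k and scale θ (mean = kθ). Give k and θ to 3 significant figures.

For Gamma(k, scale θ): mean = kθ, variance = kθ², so CV = 1/√k.
CV = SD/mean = 3.4/8.17 = 0.4162, hence k = 1/CV² = 5.77.
Then θ = mean/k = 8.17/5.77 = 1.41.

k ≈ 5.77, θ ≈ 1.41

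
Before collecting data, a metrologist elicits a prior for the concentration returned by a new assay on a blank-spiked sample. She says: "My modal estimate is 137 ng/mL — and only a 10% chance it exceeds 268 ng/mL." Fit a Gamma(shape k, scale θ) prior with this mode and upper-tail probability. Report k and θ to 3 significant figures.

Gamma(k,θ) with k>1 has mode (k−1)θ, so θ = 137/(k−1).
Need P(X < 268) = 0.9 with θ tied to k this way. Start at k = 2, θ = 137: P(X<268) ≈ 0.582.
Too low — raise k to concentrate. Iterating converges to k ≈ 5.25.
Then θ = 137/(5.25−1) ≈ 32.2.

k ≈ 5.25, θ ≈ 32.2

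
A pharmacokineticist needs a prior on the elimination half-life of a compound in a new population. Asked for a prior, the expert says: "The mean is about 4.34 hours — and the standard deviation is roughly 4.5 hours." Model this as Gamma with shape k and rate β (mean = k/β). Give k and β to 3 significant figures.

For Gamma(k, rate β): mean = k/β, variance = k/β², so CV = 1/√k.
CV = SD/mean = 4.5/4.34 = 1.037, hence k = 1/CV² = 0.93.
Then β = k/mean = 0.93/4.34 = 0.214.

k ≈ 0.93, β ≈ 0.214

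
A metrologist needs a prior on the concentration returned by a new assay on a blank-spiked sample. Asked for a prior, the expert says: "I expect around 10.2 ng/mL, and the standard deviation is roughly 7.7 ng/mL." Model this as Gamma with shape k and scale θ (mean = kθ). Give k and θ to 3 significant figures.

For Gamma(k, scale θ): mean = kθ, variance = kθ², so CV = 1/√k.
CV = SD/mean = 7.7/10.2 = 0.7549, hence k = 1/CV² = 1.75.
Then θ = mean/k = 10.2/1.75 = 5.81.

k ≈ 1.75, θ ≈ 5.81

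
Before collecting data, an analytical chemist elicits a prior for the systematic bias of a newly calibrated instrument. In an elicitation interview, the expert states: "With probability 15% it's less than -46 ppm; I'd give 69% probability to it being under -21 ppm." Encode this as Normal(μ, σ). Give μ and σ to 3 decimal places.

The p-quantile of Normal(μ,σ) is μ + z_p·σ, with z_{0.15} = -1.036 and z_{0.69} = 0.4959.
Eliminate σ: μ = (z₂·x₁ − z₁·x₂)/(z₂ − z₁) = (0.4959·-46 − (-1.036)·-21)/1.532 = -29.090.
Then σ = (x₂ − x₁)/(z₂ − z₁) = (-21 − -46)/1.532 = 16.316.

μ = -29.090, σ = 16.316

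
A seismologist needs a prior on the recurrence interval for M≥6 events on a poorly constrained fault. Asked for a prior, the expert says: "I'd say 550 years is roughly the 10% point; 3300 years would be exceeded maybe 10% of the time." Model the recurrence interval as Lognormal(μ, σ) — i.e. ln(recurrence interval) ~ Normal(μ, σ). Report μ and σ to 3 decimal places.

μ ≈ 7.206, σ ≈ 0.699

If T ~ Lognormal(μ,σ) then ln T ~ Normal(μ,σ), so the p-quantile of ln T is μ + z_p·σ.
ln(550) = 6.31 and ln(3300) = 8.102; z_{0.1} = -1.282, z_{0.9} = 1.282.
σ = (8.102 − 6.31)/(1.282 − (-1.282)) = 0.699.
μ = 6.31 − (-1.282)·0.699 = 7.206.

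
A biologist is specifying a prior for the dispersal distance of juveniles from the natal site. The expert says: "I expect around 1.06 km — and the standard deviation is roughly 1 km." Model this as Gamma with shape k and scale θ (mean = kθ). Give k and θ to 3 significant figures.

k ≈ 1.12, θ ≈ 0.943

For Gamma(k, scale θ): mean = kθ, variance = kθ², so CV = 1/√k.
CV = SD/mean = 1/1.06 = 0.9434, hence k = 1/CV² = 1.12.
Then θ = mean/k = 1.06/1.12 = 0.943.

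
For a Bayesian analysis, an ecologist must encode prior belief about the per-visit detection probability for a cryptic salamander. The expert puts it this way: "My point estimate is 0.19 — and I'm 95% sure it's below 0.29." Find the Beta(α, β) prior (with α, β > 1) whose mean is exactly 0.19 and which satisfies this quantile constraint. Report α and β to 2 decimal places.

α ≈ 8.97, β ≈ 38.24

With mean 0.19 fixed, write α = 0.19s, β = 0.81s where s = α+β.
Need P(θ < 0.29) = 0.95 under Beta(0.19s, 0.81s). Normal approximation: (q−m)/√(m(1−m)/s) ≈ z_{0.95} = 1.64, so s ≈ 0.19·0.81·(1.64)²/(0.29−0.19)² = 41.6.
At s = 41.6: P(θ<0.29) ≈ 0.940. Adjusting to match 0.95 gives s ≈ 47.21.
So α = 0.19·47.21 ≈ 8.97, β = 0.81·47.21 ≈ 38.24.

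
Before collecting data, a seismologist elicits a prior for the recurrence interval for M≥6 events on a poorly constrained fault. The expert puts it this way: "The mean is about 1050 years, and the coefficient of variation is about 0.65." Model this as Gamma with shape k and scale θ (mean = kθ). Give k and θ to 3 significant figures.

For Gamma(k, scale θ): mean = kθ, variance = kθ², so CV = 1/√k.
CV = 0.65, hence k = 1/CV² = 2.37.
Then θ = mean/k = 1050/2.37 = 444.

k ≈ 2.37, θ ≈ 444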